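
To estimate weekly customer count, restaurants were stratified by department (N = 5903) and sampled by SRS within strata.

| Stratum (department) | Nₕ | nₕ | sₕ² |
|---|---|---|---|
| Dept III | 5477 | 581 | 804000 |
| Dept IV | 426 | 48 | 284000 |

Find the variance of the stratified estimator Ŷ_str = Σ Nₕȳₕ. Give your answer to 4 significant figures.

3.806 × 10^10

Var(Ŷ_str) = Σₕ Nₕ²(1 − fₕ)sₕ²/nₕ.
Dept III: 5477²·(1 − 581/5477)·804000/581 = 3.7107703 × 10^10.
Dept IV: 426²·(1 − 48/426)·284000/48 = 9.52749 × 10^8.
Sum = 3.8060452 × 10^10.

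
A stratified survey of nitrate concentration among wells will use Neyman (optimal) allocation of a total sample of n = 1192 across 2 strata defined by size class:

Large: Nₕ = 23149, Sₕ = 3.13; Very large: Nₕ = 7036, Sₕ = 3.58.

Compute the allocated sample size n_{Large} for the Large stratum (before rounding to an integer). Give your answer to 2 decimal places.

Neyman allocation: nₕ = n·NₕSₕ / Σⱼ NⱼSⱼ.
Σ NⱼSⱼ = 23149·3.13 + 7036·3.58 = 97645.25.
n_{Large} = 1192·23149·3.13 / 97645.25 = 884.51.

884.51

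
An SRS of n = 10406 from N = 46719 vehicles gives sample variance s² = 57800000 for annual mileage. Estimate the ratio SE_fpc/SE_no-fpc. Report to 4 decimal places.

0.8816

f = n/N = 10406/46719 = 0.22273593.
SE_no-fpc = √(s²/n) = 74.528436; SE_fpc = √((1−f)s²/n) = 65.706193.
Ratio = √(1−f) = 0.88162581.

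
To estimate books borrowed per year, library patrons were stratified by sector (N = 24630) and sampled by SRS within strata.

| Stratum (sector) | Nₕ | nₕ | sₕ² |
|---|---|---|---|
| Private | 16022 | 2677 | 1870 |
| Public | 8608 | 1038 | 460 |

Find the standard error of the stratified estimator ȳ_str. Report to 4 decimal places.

0.5420

Var(ȳ_str) = Σₕ Wₕ²(1 − fₕ)sₕ²/nₕ with Wₕ = Nₕ/N, N = 24630.
Private: Wₕ = 0.65050751; term = 0.65050751²·(1 − 0.16708276)·1870/2677 = 0.24620661.
Public: Wₕ = 0.34949249; term = 0.34949249²·(1 − 0.12058550)·460/1038 = 0.047602503.
Sum = 0.29380911.
SE = √(0.29380911) = 0.5420.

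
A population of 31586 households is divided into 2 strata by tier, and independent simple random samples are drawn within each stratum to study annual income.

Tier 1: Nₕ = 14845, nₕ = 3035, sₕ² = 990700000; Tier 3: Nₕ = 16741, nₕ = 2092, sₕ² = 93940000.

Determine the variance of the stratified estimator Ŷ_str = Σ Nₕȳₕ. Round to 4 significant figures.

Var(Ŷ_str) = Σₕ Nₕ²(1 − fₕ)sₕ²/nₕ.
Tier 1: 14845²·(1 − 3035/14845)·990700000/3035 = 5.7228659 × 10^13.
Tier 3: 16741²·(1 − 2092/16741)·93940000/2092 = 1.1012306 × 10^13.
Sum = 6.8240965 × 10^13.

6.824 × 10^13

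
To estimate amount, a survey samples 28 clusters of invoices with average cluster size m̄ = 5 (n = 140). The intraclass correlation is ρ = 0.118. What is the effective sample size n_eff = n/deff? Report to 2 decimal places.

deff = 1 + (5 − 1)·0.118 = 1 + 0.472 = 1.472.
n_eff = 140 / 1.472 = 95.11.

95.11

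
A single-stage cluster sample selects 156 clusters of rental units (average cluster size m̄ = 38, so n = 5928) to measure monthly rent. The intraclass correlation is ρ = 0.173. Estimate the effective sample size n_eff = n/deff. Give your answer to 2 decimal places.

800.97

deff = 1 + (38 − 1)·0.173 = 1 + 6.401 = 7.401.
n_eff = 5928 / 7.401 = 800.97.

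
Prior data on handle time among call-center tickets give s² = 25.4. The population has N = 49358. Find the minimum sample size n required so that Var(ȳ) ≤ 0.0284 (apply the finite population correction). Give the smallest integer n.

Without fpc, n₀ = s²/D = 25.4/0.0284 = 894.3662.
With fpc, (1 − n/N)·s²/n ≤ D requires n ≥ n₀/(1 + n₀/N) = 894.3662/(1 + 894.3662/49358) = 878.4487.
Rounding up, n = 879.

879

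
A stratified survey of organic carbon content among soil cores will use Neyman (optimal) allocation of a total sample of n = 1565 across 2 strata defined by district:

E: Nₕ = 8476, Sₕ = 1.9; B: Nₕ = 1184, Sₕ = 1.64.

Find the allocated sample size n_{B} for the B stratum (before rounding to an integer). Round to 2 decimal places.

Neyman allocation: nₕ = n·NₕSₕ / Σⱼ NⱼSⱼ.
Σ NⱼSⱼ = 8476·1.9 + 1184·1.64 = 18046.16.
n_{B} = 1565·1184·1.64 / 18046.16 = 168.39.

168.39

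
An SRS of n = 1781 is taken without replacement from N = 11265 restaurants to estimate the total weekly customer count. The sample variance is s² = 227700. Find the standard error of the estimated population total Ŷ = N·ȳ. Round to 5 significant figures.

Var(Ŷ) = N²·Var(ȳ) = N²·(1 − n/N)·s²/n.
f = 1781/11265 = 0.15810031; Var(ȳ) = 0.84189969·227700/1781 = 107.63647.
Var(Ŷ) = 11265² · 107.63647 = 1.3659092 × 10^10.
SE(Ŷ) = √(1.3659092 × 10^10) = 116870.

116870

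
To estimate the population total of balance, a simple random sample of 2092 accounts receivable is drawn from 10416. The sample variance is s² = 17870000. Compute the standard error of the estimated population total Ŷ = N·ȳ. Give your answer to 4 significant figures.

860600

Var(Ŷ) = N²·Var(ȳ) = N²·(1 − n/N)·s²/n.
f = 2092/10416 = 0.20084485; Var(ȳ) = 0.79915515·17870000/2092 = 6826.4352.
Var(Ŷ) = 10416² · 6826.4352 = 7.4062082 × 10^11.
SE(Ŷ) = √(7.4062082 × 10^11) = 860600.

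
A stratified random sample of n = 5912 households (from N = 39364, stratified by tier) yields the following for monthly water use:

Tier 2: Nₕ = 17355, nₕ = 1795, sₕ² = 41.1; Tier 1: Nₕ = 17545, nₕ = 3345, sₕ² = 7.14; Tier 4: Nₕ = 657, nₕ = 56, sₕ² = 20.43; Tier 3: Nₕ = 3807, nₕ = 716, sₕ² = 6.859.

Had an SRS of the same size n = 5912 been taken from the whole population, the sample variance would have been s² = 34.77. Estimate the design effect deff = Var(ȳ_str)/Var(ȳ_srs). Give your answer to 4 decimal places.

0.9002

Var(ȳ_str) = Σ Wₕ²(1−fₕ)sₕ²/nₕ with Wₕ = Nₕ/39364:
  Tier 2: (17355/39364)²·(1−1795/17355)·41.1/1795 = 0.0039903697
  Tier 1: (17545/39364)²·(1−3345/17545)·7.14/3345 = 3.4319848 × 10^-4
  Tier 4: (657/39364)²·(1−56/657)·20.43/56 = 9.2965484 × 10^-5
  Tier 3: (3807/39364)²·(1−716/3807)·6.859/716 = 7.2749702 × 10^-5
  → Var(ȳ_str) = 0.0044992834.
Var(ȳ_srs) = (1 − 5912/39364)·34.77/5912 = 0.0049979641.
deff = 0.0044992834 / 0.0049979641 = 0.9002.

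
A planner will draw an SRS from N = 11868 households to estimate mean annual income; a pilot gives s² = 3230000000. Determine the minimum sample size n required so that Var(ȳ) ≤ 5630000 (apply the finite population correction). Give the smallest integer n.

Without fpc, n₀ = s²/D = 3230000000/5630000 = 573.7123.
With fpc, (1 − n/N)·s²/n ≤ D requires n ≥ n₀/(1 + n₀/N) = 573.7123/(1 + 573.7123/11868) = 547.2573.
Rounding up, n = 548.

548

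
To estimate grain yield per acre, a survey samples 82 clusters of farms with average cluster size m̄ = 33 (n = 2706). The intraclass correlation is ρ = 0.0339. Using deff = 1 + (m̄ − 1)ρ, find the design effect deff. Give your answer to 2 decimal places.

deff = 1 + (33 − 1)·0.0339 = 1 + 1.0848 = 2.0848.

2.08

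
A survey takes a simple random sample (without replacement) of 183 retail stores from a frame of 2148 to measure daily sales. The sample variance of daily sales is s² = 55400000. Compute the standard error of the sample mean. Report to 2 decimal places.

Under SRS without replacement, Var(ȳ) = (1 − f)·s²/n with f = n/N = 183/2148 = 0.08519553.
Var(ȳ) = (1 − 0.08519553)·55400000/183 = 0.91480447·302732.24 = 276940.81.
SE(ȳ) = √(276940.81) = 526.25.

526.25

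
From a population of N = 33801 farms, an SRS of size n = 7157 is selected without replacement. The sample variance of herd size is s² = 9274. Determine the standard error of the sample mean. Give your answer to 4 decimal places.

1.0107

Under SRS without replacement, Var(ȳ) = (1 − f)·s²/n with f = n/N = 7157/33801 = 0.21173930.
Var(ȳ) = (1 − 0.21173930)·9274/7157 = 0.78826070·1.2957943 = 1.0214237.
SE(ȳ) = √(1.0214237) = 1.0107.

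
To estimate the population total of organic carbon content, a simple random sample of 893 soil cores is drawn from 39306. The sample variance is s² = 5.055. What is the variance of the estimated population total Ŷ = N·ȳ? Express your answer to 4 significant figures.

8.547 × 10^6

Var(Ŷ) = N²·Var(ȳ) = N²·(1 − n/N)·s²/n.
f = 893/39306 = 0.02271918; Var(ȳ) = 0.97728082·5.055/893 = 0.005532088.
Var(Ŷ) = 39306² · 0.005532088 = 8.5468637 × 10^6.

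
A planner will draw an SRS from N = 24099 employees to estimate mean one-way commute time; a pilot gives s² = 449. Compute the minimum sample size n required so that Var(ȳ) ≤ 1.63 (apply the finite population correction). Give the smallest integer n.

273

Without fpc, n₀ = s²/D = 449/1.63 = 275.4601.
With fpc, (1 − n/N)·s²/n ≤ D requires n ≥ n₀/(1 + n₀/N) = 275.4601/(1 + 275.4601/24099) = 272.3471.
Rounding up, n = 273.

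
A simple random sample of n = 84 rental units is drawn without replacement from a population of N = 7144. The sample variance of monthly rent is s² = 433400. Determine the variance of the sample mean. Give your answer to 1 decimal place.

5098.9

Under SRS without replacement, Var(ȳ) = (1 − f)·s²/n with f = n/N = 84/7144 = 0.01175812.
Var(ȳ) = (1 − 0.01175812)·433400/84 = 0.98824188·5159.5238 = 5098.8575.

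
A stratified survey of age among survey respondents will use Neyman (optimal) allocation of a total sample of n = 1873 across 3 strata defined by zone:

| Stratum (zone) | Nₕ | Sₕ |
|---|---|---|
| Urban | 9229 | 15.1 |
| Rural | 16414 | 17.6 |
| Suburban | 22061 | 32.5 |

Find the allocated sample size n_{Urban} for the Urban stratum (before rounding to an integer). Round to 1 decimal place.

227.9

Neyman allocation: nₕ = n·NₕSₕ / Σⱼ NⱼSⱼ.
Σ NⱼSⱼ = 9229·15.1 + 16414·17.6 + 22061·32.5 = 1.1452268 × 10^6.
n_{Urban} = 1873·9229·15.1 / (1.1452268 × 10^6) = 227.9.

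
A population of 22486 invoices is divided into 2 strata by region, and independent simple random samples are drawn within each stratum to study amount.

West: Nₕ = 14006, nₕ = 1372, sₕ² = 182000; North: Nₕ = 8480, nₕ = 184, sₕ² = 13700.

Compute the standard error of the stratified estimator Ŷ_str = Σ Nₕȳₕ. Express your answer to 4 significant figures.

Var(Ŷ_str) = Σₕ Nₕ²(1 − fₕ)sₕ²/nₕ.
West: 14006²·(1 − 1372/14006)·182000/1372 = 2.3473198 × 10^10.
North: 8480²·(1 − 184/8480)·13700/184 = 5.2380223 × 10^9.
Sum = 2.871122 × 10^10.
SE = √(2.871122 × 10^10) = 169400.

169400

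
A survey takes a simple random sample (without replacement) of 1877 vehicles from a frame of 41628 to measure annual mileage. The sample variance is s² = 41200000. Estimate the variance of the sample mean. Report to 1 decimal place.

20960.2

Under SRS without replacement, Var(ȳ) = (1 − f)·s²/n with f = n/N = 1877/41628 = 0.04508984.
Var(ȳ) = (1 − 0.04508984)·41200000/1877 = 0.95491016·21949.92 = 20960.202.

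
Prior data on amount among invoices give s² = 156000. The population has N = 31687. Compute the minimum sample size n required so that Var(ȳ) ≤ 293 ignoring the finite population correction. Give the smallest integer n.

533

Without fpc, n₀ = s²/D = 156000/293 = 532.4232.
Rounding up, n = 533.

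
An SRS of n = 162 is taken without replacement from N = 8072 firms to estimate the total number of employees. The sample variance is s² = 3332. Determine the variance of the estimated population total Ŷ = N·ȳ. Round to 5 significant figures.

1.3133 × 10^9

Var(Ŷ) = N²·Var(ȳ) = N²·(1 − n/N)·s²/n.
f = 162/8072 = 0.02006938; Var(ȳ) = 0.97993062·3332/162 = 20.155116.
Var(Ŷ) = 8072² · 20.155116 = 1.3132506 × 10^9.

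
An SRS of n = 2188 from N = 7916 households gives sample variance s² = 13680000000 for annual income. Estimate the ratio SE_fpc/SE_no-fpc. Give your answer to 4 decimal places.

f = n/N = 2188/7916 = 0.27640222.
SE_no-fpc = √(s²/n) = 2500.457; SE_fpc = √((1−f)s²/n) = 2127.0025.
Ratio = √(1−f) = 0.85064551.

0.8506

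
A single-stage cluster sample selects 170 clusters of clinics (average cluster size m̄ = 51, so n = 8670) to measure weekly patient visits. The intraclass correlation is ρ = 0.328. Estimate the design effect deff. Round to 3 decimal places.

deff = 1 + (51 − 1)·0.328 = 1 + 16.4 = 17.4.

17.400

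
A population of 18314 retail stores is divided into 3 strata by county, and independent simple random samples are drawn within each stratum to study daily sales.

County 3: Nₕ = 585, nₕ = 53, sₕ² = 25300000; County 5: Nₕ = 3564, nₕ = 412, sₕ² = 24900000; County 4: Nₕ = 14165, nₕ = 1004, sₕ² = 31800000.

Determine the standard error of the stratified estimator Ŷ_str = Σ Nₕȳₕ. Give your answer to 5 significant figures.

Var(Ŷ_str) = Σₕ Nₕ²(1 − fₕ)sₕ²/nₕ.
County 3: 585²·(1 − 53/585)·25300000/53 = 1.4856351 × 10^11.
County 5: 3564²·(1 − 412/3564)·24900000/412 = 6.7893162 × 10^11.
County 4: 14165²·(1 − 1004/14165)·31800000/1004 = 5.9047141 × 10^12.
Sum = 6.7322092 × 10^12.
SE = √(6.7322092 × 10^12) = 2.5947 × 10^6.

2.5947 × 10^6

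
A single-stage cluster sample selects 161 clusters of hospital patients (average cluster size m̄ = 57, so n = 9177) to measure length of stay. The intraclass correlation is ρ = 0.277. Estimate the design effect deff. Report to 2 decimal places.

16.51

deff = 1 + (57 − 1)·0.277 = 1 + 15.512 = 16.512.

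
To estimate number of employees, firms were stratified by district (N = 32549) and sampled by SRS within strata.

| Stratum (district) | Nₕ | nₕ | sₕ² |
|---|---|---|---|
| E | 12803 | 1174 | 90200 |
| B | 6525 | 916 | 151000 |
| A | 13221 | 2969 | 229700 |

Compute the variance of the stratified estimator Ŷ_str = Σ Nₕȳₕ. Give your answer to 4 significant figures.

Var(Ŷ_str) = Σₕ Nₕ²(1 − fₕ)sₕ²/nₕ.
E: 12803²·(1 − 1174/12803)·90200/1174 = 1.1439118 × 10^10.
B: 6525²·(1 − 916/6525)·151000/916 = 6.0331959 × 10^9.
A: 13221²·(1 − 2969/13221)·229700/2969 = 1.0486334 × 10^10.
Sum = 2.7958648 × 10^10.

2.796 × 10^10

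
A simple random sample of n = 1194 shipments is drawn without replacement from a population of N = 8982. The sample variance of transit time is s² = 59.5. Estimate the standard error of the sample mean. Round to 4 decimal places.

0.2079

Under SRS without replacement, Var(ȳ) = (1 − f)·s²/n with f = n/N = 1194/8982 = 0.13293253.
Var(ȳ) = (1 − 0.13293253)·59.5/1194 = 0.86706747·0.049832496 = 0.043208136.
SE(ȳ) = √(0.043208136) = 0.2079.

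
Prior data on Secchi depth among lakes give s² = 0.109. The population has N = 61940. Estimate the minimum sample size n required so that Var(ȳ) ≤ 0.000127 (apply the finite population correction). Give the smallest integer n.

847

Without fpc, n₀ = s²/D = 0.109/0.000127 = 858.2677.
With fpc, (1 − n/N)·s²/n ≤ D requires n ≥ n₀/(1 + n₀/N) = 858.2677/(1 + 858.2677/61940) = 846.5377.
Rounding up, n = 847.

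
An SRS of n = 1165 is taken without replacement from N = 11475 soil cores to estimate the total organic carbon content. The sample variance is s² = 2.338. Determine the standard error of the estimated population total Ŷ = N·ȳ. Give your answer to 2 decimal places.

Var(Ŷ) = N²·Var(ȳ) = N²·(1 − n/N)·s²/n.
f = 1165/11475 = 0.10152505; Var(ȳ) = 0.89847495·2.338/1165 = 0.0018031197.
Var(Ŷ) = 11475² · 0.0018031197 = 237426.91.
SE(Ŷ) = √(237426.91) = 487.26.

487.26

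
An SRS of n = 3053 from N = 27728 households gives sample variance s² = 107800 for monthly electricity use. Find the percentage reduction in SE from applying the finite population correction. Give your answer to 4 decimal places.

5.6658

f = n/N = 3053/27728 = 0.11010531.
SE_no-fpc = √(s²/n) = 5.9421824; SE_fpc = √((1−f)s²/n) = 5.605512.
Ratio = √(1−f) = 0.94334230. Reduction = 100·(1 − 0.94334230) = 5.6658%.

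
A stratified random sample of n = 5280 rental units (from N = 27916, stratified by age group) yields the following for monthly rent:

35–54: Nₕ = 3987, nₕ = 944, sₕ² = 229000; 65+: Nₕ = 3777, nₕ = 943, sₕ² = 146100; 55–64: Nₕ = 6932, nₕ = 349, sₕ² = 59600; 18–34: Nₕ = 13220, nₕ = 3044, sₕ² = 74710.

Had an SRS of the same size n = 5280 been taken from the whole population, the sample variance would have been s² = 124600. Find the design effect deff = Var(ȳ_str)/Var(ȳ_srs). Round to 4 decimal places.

1.0526

Var(ȳ_str) = Σ Wₕ²(1−fₕ)sₕ²/nₕ with Wₕ = Nₕ/27916:
  35–54: (3987/27916)²·(1−944/3987)·229000/944 = 3.7766375
  65+: (3777/27916)²·(1−943/3777)·146100/943 = 2.128036
  55–64: (6932/27916)²·(1−349/6932)·59600/349 = 9.9999278
  18–34: (13220/27916)²·(1−3044/13220)·74710/3044 = 4.2367834
  → Var(ȳ_str) = 20.141385.
Var(ȳ_srs) = (1 − 5280/27916)·124600/5280 = 19.135095.
deff = 20.141385 / 19.135095 = 1.0526.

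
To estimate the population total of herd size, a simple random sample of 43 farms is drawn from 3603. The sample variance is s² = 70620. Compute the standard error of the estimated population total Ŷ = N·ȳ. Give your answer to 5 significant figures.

145140

Var(Ŷ) = N²·Var(ȳ) = N²·(1 − n/N)·s²/n.
f = 43/3603 = 0.01193450; Var(ȳ) = 0.98806550·70620/43 = 1622.7252.
Var(Ŷ) = 3603² · 1622.7252 = 2.1065584 × 10^10.
SE(Ŷ) = √(2.1065584 × 10^10) = 145140.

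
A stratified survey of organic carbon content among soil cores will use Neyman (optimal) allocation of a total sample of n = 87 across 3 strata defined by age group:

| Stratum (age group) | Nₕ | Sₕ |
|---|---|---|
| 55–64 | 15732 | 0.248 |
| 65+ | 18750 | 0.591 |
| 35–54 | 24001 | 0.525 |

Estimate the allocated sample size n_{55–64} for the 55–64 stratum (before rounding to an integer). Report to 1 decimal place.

12.3

Neyman allocation: nₕ = n·NₕSₕ / Σⱼ NⱼSⱼ.
Σ NⱼSⱼ = 15732·0.248 + 18750·0.591 + 24001·0.525 = 27583.311.
n_{55–64} = 87·15732·0.248 / 27583.311 = 12.3.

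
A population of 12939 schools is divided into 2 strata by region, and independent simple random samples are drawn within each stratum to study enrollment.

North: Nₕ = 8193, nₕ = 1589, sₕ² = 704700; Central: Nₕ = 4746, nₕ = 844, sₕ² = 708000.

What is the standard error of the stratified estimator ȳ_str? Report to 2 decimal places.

Var(ȳ_str) = Σₕ Wₕ²(1 − fₕ)sₕ²/nₕ with Wₕ = Nₕ/N, N = 12939.
North: Wₕ = 0.63320195; term = 0.63320195²·(1 − 0.19394605)·704700/1589 = 143.32732.
Central: Wₕ = 0.36679805; term = 0.36679805²·(1 − 0.17783397)·708000/844 = 92.790686.
Sum = 236.11801.
SE = √(236.11801) = 15.37.

15.37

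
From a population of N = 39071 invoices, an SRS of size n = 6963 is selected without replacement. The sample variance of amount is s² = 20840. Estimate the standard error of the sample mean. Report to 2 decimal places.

1.57

Under SRS without replacement, Var(ȳ) = (1 − f)·s²/n with f = n/N = 6963/39071 = 0.17821402.
Var(ȳ) = (1 − 0.17821402)·20840/6963 = 0.82178598·2.9929628 = 2.4595749.
SE(ȳ) = √(2.4595749) = 1.57.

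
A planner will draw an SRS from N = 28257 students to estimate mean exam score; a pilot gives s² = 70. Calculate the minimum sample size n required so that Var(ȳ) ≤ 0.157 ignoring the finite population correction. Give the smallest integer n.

Without fpc, n₀ = s²/D = 70/0.157 = 445.8599.
Rounding up, n = 446.

446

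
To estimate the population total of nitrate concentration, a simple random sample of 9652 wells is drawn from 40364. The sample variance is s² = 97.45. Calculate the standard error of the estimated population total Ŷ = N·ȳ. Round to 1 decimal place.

3537.8

Var(Ŷ) = N²·Var(ȳ) = N²·(1 − n/N)·s²/n.
f = 9652/40364 = 0.23912397; Var(ȳ) = 0.76087603·97.45/9652 = 0.007682073.
Var(Ŷ) = 40364² · 0.007682073 = 1.2516037 × 10^7.
SE(Ŷ) = √(1.2516037 × 10^7) = 3537.8.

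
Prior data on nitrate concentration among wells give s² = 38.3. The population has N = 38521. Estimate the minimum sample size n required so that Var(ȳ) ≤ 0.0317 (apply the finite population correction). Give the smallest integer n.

Without fpc, n₀ = s²/D = 38.3/0.0317 = 1208.2019.
With fpc, (1 − n/N)·s²/n ≤ D requires n ≥ n₀/(1 + n₀/N) = 1208.2019/(1 + 1208.2019/38521) = 1171.4594.
Rounding up, n = 1172.

1172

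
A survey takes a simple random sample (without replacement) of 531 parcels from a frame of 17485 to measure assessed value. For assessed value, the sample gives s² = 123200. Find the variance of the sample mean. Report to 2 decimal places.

Under SRS without replacement, Var(ȳ) = (1 − f)·s²/n with f = n/N = 531/17485 = 0.03036889.
Var(ȳ) = (1 − 0.03036889)·123200/531 = 0.96963111·232.01507 = 224.96903.

224.97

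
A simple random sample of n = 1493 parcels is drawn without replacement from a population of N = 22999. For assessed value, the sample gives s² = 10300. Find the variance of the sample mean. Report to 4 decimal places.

6.4510

Under SRS without replacement, Var(ȳ) = (1 − f)·s²/n with f = n/N = 1493/22999 = 0.06491587.
Var(ȳ) = (1 − 0.06491587)·10300/1493 = 0.93508413·6.8988614 = 6.4510158.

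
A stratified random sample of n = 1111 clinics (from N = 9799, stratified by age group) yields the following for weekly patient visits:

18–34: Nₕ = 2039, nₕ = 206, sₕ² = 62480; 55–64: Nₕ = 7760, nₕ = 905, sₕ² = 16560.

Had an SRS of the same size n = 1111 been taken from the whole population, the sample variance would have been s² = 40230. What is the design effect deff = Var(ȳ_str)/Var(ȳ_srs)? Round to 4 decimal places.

0.6835

Var(ȳ_str) = Σ Wₕ²(1−fₕ)sₕ²/nₕ with Wₕ = Nₕ/9799:
  18–34: (2039/9799)²·(1−206/2039)·62480/206 = 11.805652
  55–64: (7760/9799)²·(1−905/7760)·16560/905 = 10.137186
  → Var(ȳ_str) = 21.942838.
Var(ȳ_srs) = (1 − 1111/9799)·40230/1111 = 32.1051.
deff = 21.942838 / 32.1051 = 0.6835.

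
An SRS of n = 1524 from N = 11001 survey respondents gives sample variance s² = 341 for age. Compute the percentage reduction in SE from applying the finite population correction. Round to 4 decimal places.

7.1847

f = n/N = 1524/11001 = 0.13853286.
SE_no-fpc = √(s²/n) = 0.47302567; SE_fpc = √((1−f)s²/n) = 0.43903997.
Ratio = √(1−f) = 0.92815254. Reduction = 100·(1 − 0.92815254) = 7.1847%.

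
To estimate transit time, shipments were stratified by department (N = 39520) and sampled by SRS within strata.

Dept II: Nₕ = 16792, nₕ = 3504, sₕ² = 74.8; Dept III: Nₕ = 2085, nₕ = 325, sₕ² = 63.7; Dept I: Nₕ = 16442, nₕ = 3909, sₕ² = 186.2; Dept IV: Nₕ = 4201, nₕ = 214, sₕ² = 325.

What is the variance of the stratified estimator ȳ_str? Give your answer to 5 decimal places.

0.02608

Var(ȳ_str) = Σₕ Wₕ²(1 − fₕ)sₕ²/nₕ with Wₕ = Nₕ/N, N = 39520.
Dept II: Wₕ = 0.42489879; term = 0.42489879²·(1 − 0.20867080)·74.8/3504 = 0.0030497601.
Dept III: Wₕ = 0.05275810; term = 0.05275810²·(1 − 0.15587530)·63.7/325 = 4.6051197 × 10^-4.
Dept I: Wₕ = 0.41604251; term = 0.41604251²·(1 − 0.23774480)·186.2/3909 = 0.0062847762.
Dept IV: Wₕ = 0.10630061; term = 0.10630061²·(1 − 0.05094025)·325/214 = 0.016286758.
Sum = 0.026081806.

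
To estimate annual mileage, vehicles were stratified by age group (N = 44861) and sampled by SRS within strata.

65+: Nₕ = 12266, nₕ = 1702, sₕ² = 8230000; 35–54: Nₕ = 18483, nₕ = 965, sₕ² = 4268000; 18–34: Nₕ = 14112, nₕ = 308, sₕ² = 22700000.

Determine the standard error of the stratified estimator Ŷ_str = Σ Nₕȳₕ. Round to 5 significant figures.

Var(Ŷ_str) = Σₕ Nₕ²(1 − fₕ)sₕ²/nₕ.
65+: 12266²·(1 − 1702/12266)·8230000/1702 = 6.2657294 × 10^11.
35–54: 18483²·(1 − 965/18483)·4268000/965 = 1.4320365 × 10^12.
18–34: 14112²·(1 − 308/14112)·22700000/308 = 1.4357164 × 10^13.
Sum = 1.6415773 × 10^13.
SE = √(1.6415773 × 10^13) = 4.0516 × 10^6.

4.0516 × 10^6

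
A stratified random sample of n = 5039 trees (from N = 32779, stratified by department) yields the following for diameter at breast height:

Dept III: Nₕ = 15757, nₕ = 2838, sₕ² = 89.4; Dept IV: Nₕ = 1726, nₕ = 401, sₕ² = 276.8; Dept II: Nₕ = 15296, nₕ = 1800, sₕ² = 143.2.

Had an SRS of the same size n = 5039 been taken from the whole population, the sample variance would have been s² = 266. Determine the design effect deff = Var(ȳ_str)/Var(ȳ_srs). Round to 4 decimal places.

Var(ȳ_str) = Σ Wₕ²(1−fₕ)sₕ²/nₕ with Wₕ = Nₕ/32779:
  Dept III: (15757/32779)²·(1−2838/15757)·89.4/2838 = 0.0059681009
  Dept IV: (1726/32779)²·(1−401/1726)·276.8/401 = 0.0014692205
  Dept II: (15296/32779)²·(1−1800/15296)·143.2/1800 = 0.015284881
  → Var(ȳ_str) = 0.022722202.
Var(ȳ_srs) = (1 − 5039/32779)·266/5039 = 0.0446733.
deff = 0.022722202 / 0.0446733 = 0.5086.

0.5086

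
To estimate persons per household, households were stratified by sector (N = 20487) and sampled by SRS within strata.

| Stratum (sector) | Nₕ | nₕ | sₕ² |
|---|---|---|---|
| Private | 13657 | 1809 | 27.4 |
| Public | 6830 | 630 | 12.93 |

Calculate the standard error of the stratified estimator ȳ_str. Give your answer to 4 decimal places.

Var(ȳ_str) = Σₕ Wₕ²(1 − fₕ)sₕ²/nₕ with Wₕ = Nₕ/N, N = 20487.
Private: Wₕ = 0.66661786; term = 0.66661786²·(1 − 0.13245954)·27.4/1809 = 0.0058392305.
Public: Wₕ = 0.33338214; term = 0.33338214²·(1 − 0.09224012)·12.93/630 = 0.0020706831.
Sum = 0.0079099136.
SE = √(0.0079099136) = 0.0889.

0.0889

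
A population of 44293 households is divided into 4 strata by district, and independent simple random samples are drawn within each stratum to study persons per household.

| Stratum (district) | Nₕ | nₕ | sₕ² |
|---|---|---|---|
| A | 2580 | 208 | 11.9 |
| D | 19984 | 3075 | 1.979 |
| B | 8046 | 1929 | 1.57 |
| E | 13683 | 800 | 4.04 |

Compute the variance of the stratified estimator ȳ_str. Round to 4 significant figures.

7.635 × 10^-4

Var(ȳ_str) = Σₕ Wₕ²(1 − fₕ)sₕ²/nₕ with Wₕ = Nₕ/N, N = 44293.
A: Wₕ = 0.05824848; term = 0.05824848²·(1 − 0.08062016)·11.9/208 = 1.7846285 × 10^-4.
D: Wₕ = 0.45117739; term = 0.45117739²·(1 − 0.15387310)·1.979/3075 = 1.1084876 × 10^-4.
B: Wₕ = 0.18165399; term = 0.18165399²·(1 − 0.23974646)·1.57/1929 = 2.0418119 × 10^-5.
E: Wₕ = 0.30892015; term = 0.30892015²·(1 − 0.05846671)·4.04/800 = 4.5375301 × 10^-4.
Sum = 7.6348274 × 10^-4.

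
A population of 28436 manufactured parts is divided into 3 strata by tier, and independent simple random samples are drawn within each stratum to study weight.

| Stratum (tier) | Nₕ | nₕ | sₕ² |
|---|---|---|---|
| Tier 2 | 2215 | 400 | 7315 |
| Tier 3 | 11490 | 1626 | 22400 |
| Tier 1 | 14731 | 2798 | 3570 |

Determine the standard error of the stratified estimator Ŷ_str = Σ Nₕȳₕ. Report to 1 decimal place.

43117.9

Var(Ŷ_str) = Σₕ Nₕ²(1 − fₕ)sₕ²/nₕ.
Tier 2: 2215²·(1 − 400/2215)·7315/400 = 7.3519865 × 10^7.
Tier 3: 11490²·(1 − 1626/11490)·22400/1626 = 1.5613511 × 10^9.
Tier 1: 14731²·(1 − 2798/14731)·3570/2798 = 2.2428611 × 10^8.
Sum = 1.8591571 × 10^9.
SE = √(1.8591571 × 10^9) = 43117.9.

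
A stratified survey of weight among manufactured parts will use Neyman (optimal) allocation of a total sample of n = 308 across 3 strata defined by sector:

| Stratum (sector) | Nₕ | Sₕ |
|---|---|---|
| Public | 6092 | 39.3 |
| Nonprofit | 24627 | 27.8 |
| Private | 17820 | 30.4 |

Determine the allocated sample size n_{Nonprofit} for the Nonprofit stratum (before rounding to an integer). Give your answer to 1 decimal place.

143.9

Neyman allocation: nₕ = n·NₕSₕ / Σⱼ NⱼSⱼ.
Σ NⱼSⱼ = 6092·39.3 + 24627·27.8 + 17820·30.4 = 1.4657742 × 10^6.
n_{Nonprofit} = 308·24627·27.8 / (1.4657742 × 10^6) = 143.9.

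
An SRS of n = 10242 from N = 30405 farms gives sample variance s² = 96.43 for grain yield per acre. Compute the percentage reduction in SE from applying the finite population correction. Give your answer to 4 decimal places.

f = n/N = 10242/30405 = 0.33685249.
SE_no-fpc = √(s²/n) = 0.097031713; SE_fpc = √((1−f)s²/n) = 0.079016678.
Ratio = √(1−f) = 0.81433869. Reduction = 100·(1 − 0.81433869) = 18.5661%.

18.5661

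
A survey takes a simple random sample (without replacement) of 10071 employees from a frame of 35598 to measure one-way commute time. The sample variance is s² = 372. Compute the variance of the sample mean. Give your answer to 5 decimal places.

Under SRS without replacement, Var(ȳ) = (1 − f)·s²/n with f = n/N = 10071/35598 = 0.28290915.
Var(ȳ) = (1 − 0.28290915)·372/10071 = 0.71709085·0.036937742 = 0.026487717.

0.02649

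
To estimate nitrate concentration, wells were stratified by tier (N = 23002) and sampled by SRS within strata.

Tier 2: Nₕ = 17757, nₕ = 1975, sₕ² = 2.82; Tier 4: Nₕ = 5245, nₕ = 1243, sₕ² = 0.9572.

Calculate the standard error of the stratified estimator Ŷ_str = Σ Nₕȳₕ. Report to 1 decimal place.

Var(Ŷ_str) = Σₕ Nₕ²(1 − fₕ)sₕ²/nₕ.
Tier 2: 17757²·(1 − 1975/17757)·2.82/1975 = 400141.54.
Tier 4: 5245²·(1 − 1243/5245)·0.9572/1243 = 16164.197.
Sum = 416305.74.
SE = √(416305.74) = 645.2.

645.2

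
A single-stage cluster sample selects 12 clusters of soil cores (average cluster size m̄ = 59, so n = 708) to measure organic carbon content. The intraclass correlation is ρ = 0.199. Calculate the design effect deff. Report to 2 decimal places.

12.54

deff = 1 + (59 − 1)·0.199 = 1 + 11.542 = 12.542.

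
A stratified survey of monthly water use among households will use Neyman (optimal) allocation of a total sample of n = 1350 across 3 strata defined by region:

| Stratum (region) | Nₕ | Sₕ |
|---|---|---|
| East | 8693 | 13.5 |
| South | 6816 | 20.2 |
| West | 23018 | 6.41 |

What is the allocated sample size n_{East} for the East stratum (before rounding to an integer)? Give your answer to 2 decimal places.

Neyman allocation: nₕ = n·NₕSₕ / Σⱼ NⱼSⱼ.
Σ NⱼSⱼ = 8693·13.5 + 6816·20.2 + 23018·6.41 = 402584.08.
n_{East} = 1350·8693·13.5 / 402584.08 = 393.53.

393.53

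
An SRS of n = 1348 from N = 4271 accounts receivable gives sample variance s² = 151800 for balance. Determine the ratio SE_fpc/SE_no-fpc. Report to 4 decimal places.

0.8273

f = n/N = 1348/4271 = 0.31561695.
SE_no-fpc = √(s²/n) = 10.611846; SE_fpc = √((1−f)s²/n) = 8.7789093.
Ratio = √(1−f) = 0.82727447.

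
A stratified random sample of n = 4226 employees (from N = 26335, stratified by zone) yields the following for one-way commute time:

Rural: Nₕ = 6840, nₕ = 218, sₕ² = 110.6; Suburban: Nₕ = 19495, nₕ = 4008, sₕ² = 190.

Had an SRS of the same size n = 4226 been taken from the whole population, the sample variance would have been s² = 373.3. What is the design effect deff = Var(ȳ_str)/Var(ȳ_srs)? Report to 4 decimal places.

Var(ȳ_str) = Σ Wₕ²(1−fₕ)sₕ²/nₕ with Wₕ = Nₕ/26335:
  Rural: (6840/26335)²·(1−218/6840)·110.6/218 = 0.033134259
  Suburban: (19495/26335)²·(1−4008/19495)·190/4008 = 0.020637153
  → Var(ȳ_str) = 0.053771412.
Var(ȳ_srs) = (1 − 4226/26335)·373.3/4226 = 0.07415907.
deff = 0.053771412 / 0.07415907 = 0.7251.

0.7251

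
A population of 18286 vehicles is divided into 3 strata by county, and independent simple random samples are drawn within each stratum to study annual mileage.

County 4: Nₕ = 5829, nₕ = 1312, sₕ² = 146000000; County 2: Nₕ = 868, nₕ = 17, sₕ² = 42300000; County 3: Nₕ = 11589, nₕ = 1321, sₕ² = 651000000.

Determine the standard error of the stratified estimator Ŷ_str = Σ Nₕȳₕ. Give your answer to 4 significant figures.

7.963 × 10^6

Var(Ŷ_str) = Σₕ Nₕ²(1 − fₕ)sₕ²/nₕ.
County 4: 5829²·(1 − 1312/5829)·146000000/1312 = 2.92997 × 10^12.
County 2: 868²·(1 − 17/868)·42300000/17 = 1.8379798 × 10^12.
County 3: 11589²·(1 − 1321/11589)·651000000/1321 = 5.8642165 × 10^13.
Sum = 6.3410115 × 10^13.
SE = √(6.3410115 × 10^13) = 7.963 × 10^6.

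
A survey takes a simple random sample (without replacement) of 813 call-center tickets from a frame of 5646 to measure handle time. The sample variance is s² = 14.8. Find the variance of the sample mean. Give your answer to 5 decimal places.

0.01558

Under SRS without replacement, Var(ȳ) = (1 − f)·s²/n with f = n/N = 813/5646 = 0.14399575.
Var(ȳ) = (1 − 0.14399575)·14.8/813 = 0.85600425·0.018204182 = 0.015582857.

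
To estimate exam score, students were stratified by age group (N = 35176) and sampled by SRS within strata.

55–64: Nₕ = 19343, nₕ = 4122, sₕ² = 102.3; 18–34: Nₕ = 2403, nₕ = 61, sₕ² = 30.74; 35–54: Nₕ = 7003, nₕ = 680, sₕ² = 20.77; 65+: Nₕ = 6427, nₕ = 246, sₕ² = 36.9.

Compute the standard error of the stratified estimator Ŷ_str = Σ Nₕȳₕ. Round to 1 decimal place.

4177.8

Var(Ŷ_str) = Σₕ Nₕ²(1 − fₕ)sₕ²/nₕ.
55–64: 19343²·(1 − 4122/19343)·102.3/4122 = 7.3069252 × 10^6.
18–34: 2403²·(1 − 61/2403)·30.74/61 = 2.8360553 × 10^6.
35–54: 7003²·(1 − 680/7003)·20.77/680 = 1.3524926 × 10^6.
65+: 6427²·(1 − 246/6427)·36.9/246 = 5.958793 × 10^6.
Sum = 1.7454266 × 10^7.
SE = √(1.7454266 × 10^7) = 4177.8.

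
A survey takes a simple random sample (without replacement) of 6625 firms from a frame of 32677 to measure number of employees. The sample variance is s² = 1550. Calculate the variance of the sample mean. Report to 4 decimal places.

0.1865

Under SRS without replacement, Var(ȳ) = (1 − f)·s²/n with f = n/N = 6625/32677 = 0.20274199.
Var(ȳ) = (1 − 0.20274199)·1550/6625 = 0.79725801·0.23396226 = 0.18652829.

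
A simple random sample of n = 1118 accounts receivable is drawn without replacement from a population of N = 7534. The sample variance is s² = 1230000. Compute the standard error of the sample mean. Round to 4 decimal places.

Under SRS without replacement, Var(ȳ) = (1 − f)·s²/n with f = n/N = 1118/7534 = 0.14839395.
Var(ȳ) = (1 − 0.14839395)·1230000/1118 = 0.85160605·1100.1789 = 936.919.
SE(ȳ) = √(936.919) = 30.6091.

30.6091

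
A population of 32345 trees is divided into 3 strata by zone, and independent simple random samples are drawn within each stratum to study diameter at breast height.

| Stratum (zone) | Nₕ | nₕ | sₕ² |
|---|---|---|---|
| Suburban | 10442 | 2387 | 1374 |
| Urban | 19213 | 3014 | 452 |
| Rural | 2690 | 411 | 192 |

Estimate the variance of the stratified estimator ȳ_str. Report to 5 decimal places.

Var(ȳ_str) = Σₕ Wₕ²(1 − fₕ)sₕ²/nₕ with Wₕ = Nₕ/N, N = 32345.
Suburban: Wₕ = 0.32283197; term = 0.32283197²·(1 − 0.22859605)·1374/2387 = 0.04627743.
Urban: Wₕ = 0.59400216; term = 0.59400216²·(1 − 0.15687295)·452/3014 = 0.044613291.
Rural: Wₕ = 0.08316587; term = 0.08316587²·(1 − 0.15278810)·192/411 = 0.0027374217.
Sum = 0.093628143.

0.09363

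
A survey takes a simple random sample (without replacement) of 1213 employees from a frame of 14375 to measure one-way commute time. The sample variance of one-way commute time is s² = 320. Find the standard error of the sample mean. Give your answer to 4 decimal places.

0.4915

Under SRS without replacement, Var(ȳ) = (1 − f)·s²/n with f = n/N = 1213/14375 = 0.08438261.
Var(ȳ) = (1 − 0.08438261)·320/1213 = 0.91561739·0.26380874 = 0.24154787.
SE(ȳ) = √(0.24154787) = 0.4915.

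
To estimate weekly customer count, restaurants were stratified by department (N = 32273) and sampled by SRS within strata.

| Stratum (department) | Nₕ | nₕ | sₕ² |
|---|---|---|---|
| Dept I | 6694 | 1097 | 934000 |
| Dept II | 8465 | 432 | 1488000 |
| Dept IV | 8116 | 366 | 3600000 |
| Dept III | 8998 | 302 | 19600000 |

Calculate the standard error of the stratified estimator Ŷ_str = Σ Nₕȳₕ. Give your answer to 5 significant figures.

Var(Ŷ_str) = Σₕ Nₕ²(1 − fₕ)sₕ²/nₕ.
Dept I: 6694²·(1 − 1097/6694)·934000/1097 = 3.1899308 × 10^10.
Dept II: 8465²·(1 − 432/8465)·1488000/432 = 2.3421997 × 10^11.
Dept IV: 8116²·(1 − 366/8116)·3600000/366 = 6.1867869 × 10^11.
Dept III: 8998²·(1 − 302/8998)·19600000/302 = 5.0782567 × 10^12.
Sum = 5.9630547 × 10^12.
SE = √(5.9630547 × 10^12) = 2.4419 × 10^6.

2.4419 × 10^6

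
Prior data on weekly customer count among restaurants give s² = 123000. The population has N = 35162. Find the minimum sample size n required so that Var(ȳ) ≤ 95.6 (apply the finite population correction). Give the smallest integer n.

1242

Without fpc, n₀ = s²/D = 123000/95.6 = 1286.6109.
With fpc, (1 − n/N)·s²/n ≤ D requires n ≥ n₀/(1 + n₀/N) = 1286.6109/(1 + 1286.6109/35162) = 1241.1944.
Rounding up, n = 1242.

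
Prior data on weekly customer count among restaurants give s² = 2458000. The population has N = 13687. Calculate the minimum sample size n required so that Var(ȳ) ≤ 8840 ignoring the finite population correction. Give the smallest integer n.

Without fpc, n₀ = s²/D = 2458000/8840 = 278.0543.
Rounding up, n = 279.

279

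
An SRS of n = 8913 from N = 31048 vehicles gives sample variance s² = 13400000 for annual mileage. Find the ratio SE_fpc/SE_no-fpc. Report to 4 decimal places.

0.8444

f = n/N = 8913/31048 = 0.28707163.
SE_no-fpc = √(s²/n) = 38.773986; SE_fpc = √((1−f)s²/n) = 32.738848.
Ratio = √(1−f) = 0.84435086.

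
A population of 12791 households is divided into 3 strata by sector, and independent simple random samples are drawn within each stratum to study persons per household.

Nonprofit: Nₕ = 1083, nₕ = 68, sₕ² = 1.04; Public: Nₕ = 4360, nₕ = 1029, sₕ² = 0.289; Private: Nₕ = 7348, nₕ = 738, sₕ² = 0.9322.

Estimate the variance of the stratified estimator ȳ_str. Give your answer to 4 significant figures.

Var(ȳ_str) = Σₕ Wₕ²(1 − fₕ)sₕ²/nₕ with Wₕ = Nₕ/N, N = 12791.
Nonprofit: Wₕ = 0.08466891; term = 0.08466891²·(1 − 0.06278855)·1.04/68 = 1.0275665 × 10^-4.
Public: Wₕ = 0.34086467; term = 0.34086467²·(1 − 0.23600917)·0.289/1029 = 2.4930707 × 10^-5.
Private: Wₕ = 0.57446642; term = 0.57446642²·(1 − 0.10043549)·0.9322/738 = 3.7498539 × 10^-4.
Sum = 5.0267275 × 10^-4.

5.027 × 10^-4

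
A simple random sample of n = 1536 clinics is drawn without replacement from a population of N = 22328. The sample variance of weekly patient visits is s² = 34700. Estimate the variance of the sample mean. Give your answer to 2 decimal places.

Under SRS without replacement, Var(ȳ) = (1 − f)·s²/n with f = n/N = 1536/22328 = 0.06879255.
Var(ȳ) = (1 − 0.06879255)·34700/1536 = 0.93120745·22.591146 = 21.037043.

21.04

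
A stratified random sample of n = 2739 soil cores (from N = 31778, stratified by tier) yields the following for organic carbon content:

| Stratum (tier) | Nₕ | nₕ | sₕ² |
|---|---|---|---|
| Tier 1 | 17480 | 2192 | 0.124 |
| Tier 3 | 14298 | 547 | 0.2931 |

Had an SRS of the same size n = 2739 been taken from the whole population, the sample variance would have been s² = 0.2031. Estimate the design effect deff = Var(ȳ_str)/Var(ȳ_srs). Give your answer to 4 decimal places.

1.7605

Var(ȳ_str) = Σ Wₕ²(1−fₕ)sₕ²/nₕ with Wₕ = Nₕ/31778:
  Tier 1: (17480/31778)²·(1−2192/17480)·0.124/2192 = 1.4969942 × 10^-5
  Tier 3: (14298/31778)²·(1−547/14298)·0.2931/547 = 1.0432417 × 10^-4
  → Var(ȳ_str) = 1.1929411 × 10^-4.
Var(ȳ_srs) = (1 − 2739/31778)·0.2031/2739 = 6.7759936 × 10^-5.
deff = (1.1929411 × 10^-4) / (6.7759936 × 10^-5) = 1.7605.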